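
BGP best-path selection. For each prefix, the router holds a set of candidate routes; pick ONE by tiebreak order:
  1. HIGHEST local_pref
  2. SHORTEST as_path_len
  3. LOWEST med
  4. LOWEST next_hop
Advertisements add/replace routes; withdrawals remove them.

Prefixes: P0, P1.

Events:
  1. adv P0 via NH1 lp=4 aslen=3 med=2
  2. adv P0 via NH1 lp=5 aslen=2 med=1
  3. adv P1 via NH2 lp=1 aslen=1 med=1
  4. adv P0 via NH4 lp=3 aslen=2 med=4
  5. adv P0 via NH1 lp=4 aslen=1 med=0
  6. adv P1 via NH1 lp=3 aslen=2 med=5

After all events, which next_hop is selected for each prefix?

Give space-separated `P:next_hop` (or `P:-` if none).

Answer: P0:NH1 P1:NH1

Derivation:
Op 1: best P0=NH1 P1=-
Op 2: best P0=NH1 P1=-
Op 3: best P0=NH1 P1=NH2
Op 4: best P0=NH1 P1=NH2
Op 5: best P0=NH1 P1=NH2
Op 6: best P0=NH1 P1=NH1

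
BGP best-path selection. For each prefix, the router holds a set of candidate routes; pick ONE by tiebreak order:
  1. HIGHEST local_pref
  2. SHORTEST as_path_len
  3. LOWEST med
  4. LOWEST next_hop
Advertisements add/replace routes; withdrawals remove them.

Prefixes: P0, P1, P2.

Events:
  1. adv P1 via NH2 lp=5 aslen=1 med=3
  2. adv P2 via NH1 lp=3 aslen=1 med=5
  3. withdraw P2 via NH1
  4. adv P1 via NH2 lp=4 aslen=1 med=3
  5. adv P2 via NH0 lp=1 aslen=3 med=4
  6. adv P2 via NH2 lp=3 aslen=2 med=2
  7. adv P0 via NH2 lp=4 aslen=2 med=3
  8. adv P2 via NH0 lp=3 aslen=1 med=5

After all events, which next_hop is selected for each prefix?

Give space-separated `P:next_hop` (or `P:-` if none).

Answer: P0:NH2 P1:NH2 P2:NH0

Derivation:
Op 1: best P0=- P1=NH2 P2=-
Op 2: best P0=- P1=NH2 P2=NH1
Op 3: best P0=- P1=NH2 P2=-
Op 4: best P0=- P1=NH2 P2=-
Op 5: best P0=- P1=NH2 P2=NH0
Op 6: best P0=- P1=NH2 P2=NH2
Op 7: best P0=NH2 P1=NH2 P2=NH2
Op 8: best P0=NH2 P1=NH2 P2=NH0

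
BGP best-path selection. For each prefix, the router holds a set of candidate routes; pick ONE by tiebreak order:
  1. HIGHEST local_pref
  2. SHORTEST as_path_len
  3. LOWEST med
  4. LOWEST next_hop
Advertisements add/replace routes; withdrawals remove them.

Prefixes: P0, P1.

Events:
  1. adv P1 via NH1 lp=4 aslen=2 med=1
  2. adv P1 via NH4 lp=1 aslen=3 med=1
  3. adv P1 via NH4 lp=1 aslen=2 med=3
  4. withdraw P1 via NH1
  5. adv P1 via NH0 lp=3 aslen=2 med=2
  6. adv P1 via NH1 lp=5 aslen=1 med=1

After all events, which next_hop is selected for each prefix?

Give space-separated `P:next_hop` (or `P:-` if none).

Answer: P0:- P1:NH1

Derivation:
Op 1: best P0=- P1=NH1
Op 2: best P0=- P1=NH1
Op 3: best P0=- P1=NH1
Op 4: best P0=- P1=NH4
Op 5: best P0=- P1=NH0
Op 6: best P0=- P1=NH1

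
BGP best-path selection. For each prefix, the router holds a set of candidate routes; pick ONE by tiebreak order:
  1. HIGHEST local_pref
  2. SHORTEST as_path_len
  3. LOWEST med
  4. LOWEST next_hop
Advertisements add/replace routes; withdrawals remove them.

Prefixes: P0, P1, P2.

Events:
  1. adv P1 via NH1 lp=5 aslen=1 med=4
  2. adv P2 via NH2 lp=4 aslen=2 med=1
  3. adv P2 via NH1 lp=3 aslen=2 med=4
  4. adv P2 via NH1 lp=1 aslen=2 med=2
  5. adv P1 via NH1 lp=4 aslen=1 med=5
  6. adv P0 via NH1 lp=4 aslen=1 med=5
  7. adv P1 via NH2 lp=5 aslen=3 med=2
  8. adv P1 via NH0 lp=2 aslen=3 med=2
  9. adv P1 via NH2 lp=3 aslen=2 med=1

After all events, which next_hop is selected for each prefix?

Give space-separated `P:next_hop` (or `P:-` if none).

Answer: P0:NH1 P1:NH1 P2:NH2

Derivation:
Op 1: best P0=- P1=NH1 P2=-
Op 2: best P0=- P1=NH1 P2=NH2
Op 3: best P0=- P1=NH1 P2=NH2
Op 4: best P0=- P1=NH1 P2=NH2
Op 5: best P0=- P1=NH1 P2=NH2
Op 6: best P0=NH1 P1=NH1 P2=NH2
Op 7: best P0=NH1 P1=NH2 P2=NH2
Op 8: best P0=NH1 P1=NH2 P2=NH2
Op 9: best P0=NH1 P1=NH1 P2=NH2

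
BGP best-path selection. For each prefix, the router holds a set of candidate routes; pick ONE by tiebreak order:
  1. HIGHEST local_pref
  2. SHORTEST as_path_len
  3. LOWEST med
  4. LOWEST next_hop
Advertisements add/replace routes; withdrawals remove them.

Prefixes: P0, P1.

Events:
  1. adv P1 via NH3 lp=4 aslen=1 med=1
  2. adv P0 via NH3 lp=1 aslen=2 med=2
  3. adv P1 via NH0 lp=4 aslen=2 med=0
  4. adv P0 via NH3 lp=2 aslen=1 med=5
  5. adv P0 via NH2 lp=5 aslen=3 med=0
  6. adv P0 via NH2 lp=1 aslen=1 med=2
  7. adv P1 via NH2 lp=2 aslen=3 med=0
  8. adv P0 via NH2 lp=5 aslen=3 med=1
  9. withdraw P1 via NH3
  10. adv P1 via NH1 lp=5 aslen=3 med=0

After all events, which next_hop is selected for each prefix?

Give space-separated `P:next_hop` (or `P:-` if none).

Op 1: best P0=- P1=NH3
Op 2: best P0=NH3 P1=NH3
Op 3: best P0=NH3 P1=NH3
Op 4: best P0=NH3 P1=NH3
Op 5: best P0=NH2 P1=NH3
Op 6: best P0=NH3 P1=NH3
Op 7: best P0=NH3 P1=NH3
Op 8: best P0=NH2 P1=NH3
Op 9: best P0=NH2 P1=NH0
Op 10: best P0=NH2 P1=NH1

Answer: P0:NH2 P1:NH1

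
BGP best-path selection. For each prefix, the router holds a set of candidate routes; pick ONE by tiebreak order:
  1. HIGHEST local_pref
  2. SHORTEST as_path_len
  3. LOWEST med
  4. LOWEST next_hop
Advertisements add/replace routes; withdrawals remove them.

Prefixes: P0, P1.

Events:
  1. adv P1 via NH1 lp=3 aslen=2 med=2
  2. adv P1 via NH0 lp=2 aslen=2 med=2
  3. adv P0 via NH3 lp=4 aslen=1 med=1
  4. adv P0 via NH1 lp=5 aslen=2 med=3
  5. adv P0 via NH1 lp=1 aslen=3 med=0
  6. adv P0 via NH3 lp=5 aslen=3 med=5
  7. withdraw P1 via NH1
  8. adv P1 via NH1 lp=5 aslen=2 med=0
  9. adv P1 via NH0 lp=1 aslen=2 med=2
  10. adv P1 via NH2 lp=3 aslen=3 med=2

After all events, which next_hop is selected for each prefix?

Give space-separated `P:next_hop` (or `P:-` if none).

Op 1: best P0=- P1=NH1
Op 2: best P0=- P1=NH1
Op 3: best P0=NH3 P1=NH1
Op 4: best P0=NH1 P1=NH1
Op 5: best P0=NH3 P1=NH1
Op 6: best P0=NH3 P1=NH1
Op 7: best P0=NH3 P1=NH0
Op 8: best P0=NH3 P1=NH1
Op 9: best P0=NH3 P1=NH1
Op 10: best P0=NH3 P1=NH1

Answer: P0:NH3 P1:NH1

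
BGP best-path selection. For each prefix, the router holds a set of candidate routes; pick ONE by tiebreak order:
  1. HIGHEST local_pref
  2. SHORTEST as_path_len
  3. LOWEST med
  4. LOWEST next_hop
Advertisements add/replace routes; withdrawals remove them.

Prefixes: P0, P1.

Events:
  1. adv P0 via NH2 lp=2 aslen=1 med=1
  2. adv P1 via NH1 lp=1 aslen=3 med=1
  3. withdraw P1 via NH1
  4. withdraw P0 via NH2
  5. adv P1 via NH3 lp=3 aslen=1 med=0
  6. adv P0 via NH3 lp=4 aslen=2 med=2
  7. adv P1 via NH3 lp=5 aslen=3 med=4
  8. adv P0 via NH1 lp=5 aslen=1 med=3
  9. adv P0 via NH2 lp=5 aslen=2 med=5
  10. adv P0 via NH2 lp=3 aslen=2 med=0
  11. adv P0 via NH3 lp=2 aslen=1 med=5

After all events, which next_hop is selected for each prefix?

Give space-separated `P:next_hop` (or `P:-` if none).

Op 1: best P0=NH2 P1=-
Op 2: best P0=NH2 P1=NH1
Op 3: best P0=NH2 P1=-
Op 4: best P0=- P1=-
Op 5: best P0=- P1=NH3
Op 6: best P0=NH3 P1=NH3
Op 7: best P0=NH3 P1=NH3
Op 8: best P0=NH1 P1=NH3
Op 9: best P0=NH1 P1=NH3
Op 10: best P0=NH1 P1=NH3
Op 11: best P0=NH1 P1=NH3

Answer: P0:NH1 P1:NH3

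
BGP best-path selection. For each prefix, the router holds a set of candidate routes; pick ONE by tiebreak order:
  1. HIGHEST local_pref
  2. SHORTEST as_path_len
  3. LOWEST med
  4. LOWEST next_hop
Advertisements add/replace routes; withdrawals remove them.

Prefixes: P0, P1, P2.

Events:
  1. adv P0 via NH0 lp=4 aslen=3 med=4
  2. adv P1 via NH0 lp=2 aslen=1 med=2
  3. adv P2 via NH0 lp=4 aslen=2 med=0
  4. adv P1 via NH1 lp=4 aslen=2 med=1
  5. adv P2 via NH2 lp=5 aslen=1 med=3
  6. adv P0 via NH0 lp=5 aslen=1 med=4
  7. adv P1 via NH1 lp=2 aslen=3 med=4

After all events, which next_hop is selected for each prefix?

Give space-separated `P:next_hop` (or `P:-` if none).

Op 1: best P0=NH0 P1=- P2=-
Op 2: best P0=NH0 P1=NH0 P2=-
Op 3: best P0=NH0 P1=NH0 P2=NH0
Op 4: best P0=NH0 P1=NH1 P2=NH0
Op 5: best P0=NH0 P1=NH1 P2=NH2
Op 6: best P0=NH0 P1=NH1 P2=NH2
Op 7: best P0=NH0 P1=NH0 P2=NH2

Answer: P0:NH0 P1:NH0 P2:NH2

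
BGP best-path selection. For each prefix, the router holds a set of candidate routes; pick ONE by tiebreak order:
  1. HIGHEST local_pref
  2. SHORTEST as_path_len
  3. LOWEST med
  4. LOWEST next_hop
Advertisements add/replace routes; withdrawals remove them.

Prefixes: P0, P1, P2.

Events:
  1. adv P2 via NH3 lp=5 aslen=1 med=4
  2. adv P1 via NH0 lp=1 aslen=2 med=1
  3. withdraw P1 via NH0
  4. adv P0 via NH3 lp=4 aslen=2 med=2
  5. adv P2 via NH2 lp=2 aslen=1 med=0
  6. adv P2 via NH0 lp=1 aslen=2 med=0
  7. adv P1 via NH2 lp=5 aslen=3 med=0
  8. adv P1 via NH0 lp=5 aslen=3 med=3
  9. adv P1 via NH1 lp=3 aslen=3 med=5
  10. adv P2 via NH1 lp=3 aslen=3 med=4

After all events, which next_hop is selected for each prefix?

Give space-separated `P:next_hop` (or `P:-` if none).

Answer: P0:NH3 P1:NH2 P2:NH3

Derivation:
Op 1: best P0=- P1=- P2=NH3
Op 2: best P0=- P1=NH0 P2=NH3
Op 3: best P0=- P1=- P2=NH3
Op 4: best P0=NH3 P1=- P2=NH3
Op 5: best P0=NH3 P1=- P2=NH3
Op 6: best P0=NH3 P1=- P2=NH3
Op 7: best P0=NH3 P1=NH2 P2=NH3
Op 8: best P0=NH3 P1=NH2 P2=NH3
Op 9: best P0=NH3 P1=NH2 P2=NH3
Op 10: best P0=NH3 P1=NH2 P2=NH3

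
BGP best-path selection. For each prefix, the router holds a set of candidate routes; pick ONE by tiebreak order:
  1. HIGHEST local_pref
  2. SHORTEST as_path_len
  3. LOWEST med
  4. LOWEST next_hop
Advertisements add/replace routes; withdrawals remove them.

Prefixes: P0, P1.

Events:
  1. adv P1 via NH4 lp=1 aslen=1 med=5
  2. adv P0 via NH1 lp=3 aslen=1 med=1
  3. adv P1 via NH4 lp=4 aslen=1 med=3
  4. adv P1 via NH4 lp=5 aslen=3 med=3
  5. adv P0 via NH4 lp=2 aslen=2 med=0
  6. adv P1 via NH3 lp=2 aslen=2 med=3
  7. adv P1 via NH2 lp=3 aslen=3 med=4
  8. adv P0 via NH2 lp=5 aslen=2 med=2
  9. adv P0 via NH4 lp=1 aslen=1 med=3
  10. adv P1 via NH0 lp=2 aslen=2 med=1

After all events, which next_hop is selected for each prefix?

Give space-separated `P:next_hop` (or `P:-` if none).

Op 1: best P0=- P1=NH4
Op 2: best P0=NH1 P1=NH4
Op 3: best P0=NH1 P1=NH4
Op 4: best P0=NH1 P1=NH4
Op 5: best P0=NH1 P1=NH4
Op 6: best P0=NH1 P1=NH4
Op 7: best P0=NH1 P1=NH4
Op 8: best P0=NH2 P1=NH4
Op 9: best P0=NH2 P1=NH4
Op 10: best P0=NH2 P1=NH4

Answer: P0:NH2 P1:NH4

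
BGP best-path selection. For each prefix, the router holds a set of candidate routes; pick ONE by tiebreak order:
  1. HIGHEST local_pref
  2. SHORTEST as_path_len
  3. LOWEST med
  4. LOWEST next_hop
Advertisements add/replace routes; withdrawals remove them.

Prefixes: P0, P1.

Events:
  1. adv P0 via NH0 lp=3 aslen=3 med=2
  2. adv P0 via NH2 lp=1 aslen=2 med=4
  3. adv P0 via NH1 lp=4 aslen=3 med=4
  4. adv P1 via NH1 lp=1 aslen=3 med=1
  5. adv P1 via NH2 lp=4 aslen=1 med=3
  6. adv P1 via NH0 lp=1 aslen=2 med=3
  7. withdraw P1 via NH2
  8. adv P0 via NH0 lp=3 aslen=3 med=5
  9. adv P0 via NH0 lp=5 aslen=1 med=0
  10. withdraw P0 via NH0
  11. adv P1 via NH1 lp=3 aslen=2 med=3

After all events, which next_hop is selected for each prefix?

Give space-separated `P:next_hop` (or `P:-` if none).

Op 1: best P0=NH0 P1=-
Op 2: best P0=NH0 P1=-
Op 3: best P0=NH1 P1=-
Op 4: best P0=NH1 P1=NH1
Op 5: best P0=NH1 P1=NH2
Op 6: best P0=NH1 P1=NH2
Op 7: best P0=NH1 P1=NH0
Op 8: best P0=NH1 P1=NH0
Op 9: best P0=NH0 P1=NH0
Op 10: best P0=NH1 P1=NH0
Op 11: best P0=NH1 P1=NH1

Answer: P0:NH1 P1:NH1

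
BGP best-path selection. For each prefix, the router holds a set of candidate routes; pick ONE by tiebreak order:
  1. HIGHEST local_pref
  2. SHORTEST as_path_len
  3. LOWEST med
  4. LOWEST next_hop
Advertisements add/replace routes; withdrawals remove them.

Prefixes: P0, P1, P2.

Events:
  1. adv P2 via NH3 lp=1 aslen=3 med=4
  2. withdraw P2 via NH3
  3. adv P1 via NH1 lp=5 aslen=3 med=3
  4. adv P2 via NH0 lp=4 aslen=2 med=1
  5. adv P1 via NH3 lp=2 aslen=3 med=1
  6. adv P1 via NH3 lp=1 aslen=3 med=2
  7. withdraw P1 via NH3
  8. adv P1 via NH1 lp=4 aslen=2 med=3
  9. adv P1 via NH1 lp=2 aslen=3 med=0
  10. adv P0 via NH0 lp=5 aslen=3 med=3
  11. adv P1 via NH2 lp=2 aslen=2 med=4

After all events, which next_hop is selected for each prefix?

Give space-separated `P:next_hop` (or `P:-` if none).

Answer: P0:NH0 P1:NH2 P2:NH0

Derivation:
Op 1: best P0=- P1=- P2=NH3
Op 2: best P0=- P1=- P2=-
Op 3: best P0=- P1=NH1 P2=-
Op 4: best P0=- P1=NH1 P2=NH0
Op 5: best P0=- P1=NH1 P2=NH0
Op 6: best P0=- P1=NH1 P2=NH0
Op 7: best P0=- P1=NH1 P2=NH0
Op 8: best P0=- P1=NH1 P2=NH0
Op 9: best P0=- P1=NH1 P2=NH0
Op 10: best P0=NH0 P1=NH1 P2=NH0
Op 11: best P0=NH0 P1=NH2 P2=NH0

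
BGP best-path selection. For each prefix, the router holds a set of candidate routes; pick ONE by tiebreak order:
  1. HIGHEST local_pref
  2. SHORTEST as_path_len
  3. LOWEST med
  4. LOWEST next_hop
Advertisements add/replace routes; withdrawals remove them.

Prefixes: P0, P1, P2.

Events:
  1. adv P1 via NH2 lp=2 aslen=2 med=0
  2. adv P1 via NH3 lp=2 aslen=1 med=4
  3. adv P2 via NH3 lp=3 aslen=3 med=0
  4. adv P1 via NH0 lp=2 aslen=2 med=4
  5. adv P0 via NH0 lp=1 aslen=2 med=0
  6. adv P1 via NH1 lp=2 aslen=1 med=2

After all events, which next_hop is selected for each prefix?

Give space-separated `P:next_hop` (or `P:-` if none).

Answer: P0:NH0 P1:NH1 P2:NH3

Derivation:
Op 1: best P0=- P1=NH2 P2=-
Op 2: best P0=- P1=NH3 P2=-
Op 3: best P0=- P1=NH3 P2=NH3
Op 4: best P0=- P1=NH3 P2=NH3
Op 5: best P0=NH0 P1=NH3 P2=NH3
Op 6: best P0=NH0 P1=NH1 P2=NH3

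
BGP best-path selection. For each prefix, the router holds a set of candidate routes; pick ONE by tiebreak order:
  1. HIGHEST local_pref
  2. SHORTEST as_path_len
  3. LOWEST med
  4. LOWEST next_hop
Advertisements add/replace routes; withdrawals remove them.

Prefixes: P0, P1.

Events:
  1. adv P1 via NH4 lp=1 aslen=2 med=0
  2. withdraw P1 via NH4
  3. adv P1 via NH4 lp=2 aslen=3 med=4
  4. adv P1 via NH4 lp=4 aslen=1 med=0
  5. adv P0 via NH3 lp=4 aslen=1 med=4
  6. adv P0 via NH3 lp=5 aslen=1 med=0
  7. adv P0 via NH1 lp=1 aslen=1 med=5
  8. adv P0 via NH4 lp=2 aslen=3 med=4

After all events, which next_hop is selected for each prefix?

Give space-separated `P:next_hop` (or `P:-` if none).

Answer: P0:NH3 P1:NH4

Derivation:
Op 1: best P0=- P1=NH4
Op 2: best P0=- P1=-
Op 3: best P0=- P1=NH4
Op 4: best P0=- P1=NH4
Op 5: best P0=NH3 P1=NH4
Op 6: best P0=NH3 P1=NH4
Op 7: best P0=NH3 P1=NH4
Op 8: best P0=NH3 P1=NH4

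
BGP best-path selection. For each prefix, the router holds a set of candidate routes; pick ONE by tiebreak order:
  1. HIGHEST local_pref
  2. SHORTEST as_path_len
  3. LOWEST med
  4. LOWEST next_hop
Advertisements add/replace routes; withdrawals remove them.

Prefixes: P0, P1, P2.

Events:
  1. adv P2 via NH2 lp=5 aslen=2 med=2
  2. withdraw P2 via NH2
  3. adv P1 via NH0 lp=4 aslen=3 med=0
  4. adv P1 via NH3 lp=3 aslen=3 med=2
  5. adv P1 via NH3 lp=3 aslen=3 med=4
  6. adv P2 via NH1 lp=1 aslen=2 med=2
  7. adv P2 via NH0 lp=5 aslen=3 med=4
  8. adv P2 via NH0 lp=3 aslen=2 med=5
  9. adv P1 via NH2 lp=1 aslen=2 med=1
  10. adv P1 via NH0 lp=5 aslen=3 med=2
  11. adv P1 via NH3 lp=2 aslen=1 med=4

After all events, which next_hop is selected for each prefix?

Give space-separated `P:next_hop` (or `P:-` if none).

Op 1: best P0=- P1=- P2=NH2
Op 2: best P0=- P1=- P2=-
Op 3: best P0=- P1=NH0 P2=-
Op 4: best P0=- P1=NH0 P2=-
Op 5: best P0=- P1=NH0 P2=-
Op 6: best P0=- P1=NH0 P2=NH1
Op 7: best P0=- P1=NH0 P2=NH0
Op 8: best P0=- P1=NH0 P2=NH0
Op 9: best P0=- P1=NH0 P2=NH0
Op 10: best P0=- P1=NH0 P2=NH0
Op 11: best P0=- P1=NH0 P2=NH0

Answer: P0:- P1:NH0 P2:NH0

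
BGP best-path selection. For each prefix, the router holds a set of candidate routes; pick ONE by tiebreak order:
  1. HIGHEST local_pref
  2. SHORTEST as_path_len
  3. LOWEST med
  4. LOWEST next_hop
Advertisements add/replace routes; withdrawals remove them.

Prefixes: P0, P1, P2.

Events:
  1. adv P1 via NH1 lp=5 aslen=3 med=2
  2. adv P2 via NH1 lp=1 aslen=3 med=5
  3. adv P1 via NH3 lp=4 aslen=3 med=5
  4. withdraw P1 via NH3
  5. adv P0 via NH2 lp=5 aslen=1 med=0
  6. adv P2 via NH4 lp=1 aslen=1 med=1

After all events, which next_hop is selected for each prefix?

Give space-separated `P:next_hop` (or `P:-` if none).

Op 1: best P0=- P1=NH1 P2=-
Op 2: best P0=- P1=NH1 P2=NH1
Op 3: best P0=- P1=NH1 P2=NH1
Op 4: best P0=- P1=NH1 P2=NH1
Op 5: best P0=NH2 P1=NH1 P2=NH1
Op 6: best P0=NH2 P1=NH1 P2=NH4

Answer: P0:NH2 P1:NH1 P2:NH4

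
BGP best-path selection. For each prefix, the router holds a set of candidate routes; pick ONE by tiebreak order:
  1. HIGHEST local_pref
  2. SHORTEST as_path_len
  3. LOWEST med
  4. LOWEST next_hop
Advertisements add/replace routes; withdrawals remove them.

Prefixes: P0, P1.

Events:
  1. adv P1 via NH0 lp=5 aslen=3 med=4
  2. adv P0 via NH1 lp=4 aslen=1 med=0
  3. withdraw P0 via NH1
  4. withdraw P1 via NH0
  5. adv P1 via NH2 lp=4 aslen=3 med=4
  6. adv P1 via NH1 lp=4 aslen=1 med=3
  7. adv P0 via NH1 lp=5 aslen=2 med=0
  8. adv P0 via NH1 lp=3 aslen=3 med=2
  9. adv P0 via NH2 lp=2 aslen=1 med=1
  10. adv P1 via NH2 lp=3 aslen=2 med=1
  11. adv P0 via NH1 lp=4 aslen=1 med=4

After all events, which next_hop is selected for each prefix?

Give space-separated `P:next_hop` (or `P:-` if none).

Op 1: best P0=- P1=NH0
Op 2: best P0=NH1 P1=NH0
Op 3: best P0=- P1=NH0
Op 4: best P0=- P1=-
Op 5: best P0=- P1=NH2
Op 6: best P0=- P1=NH1
Op 7: best P0=NH1 P1=NH1
Op 8: best P0=NH1 P1=NH1
Op 9: best P0=NH1 P1=NH1
Op 10: best P0=NH1 P1=NH1
Op 11: best P0=NH1 P1=NH1

Answer: P0:NH1 P1:NH1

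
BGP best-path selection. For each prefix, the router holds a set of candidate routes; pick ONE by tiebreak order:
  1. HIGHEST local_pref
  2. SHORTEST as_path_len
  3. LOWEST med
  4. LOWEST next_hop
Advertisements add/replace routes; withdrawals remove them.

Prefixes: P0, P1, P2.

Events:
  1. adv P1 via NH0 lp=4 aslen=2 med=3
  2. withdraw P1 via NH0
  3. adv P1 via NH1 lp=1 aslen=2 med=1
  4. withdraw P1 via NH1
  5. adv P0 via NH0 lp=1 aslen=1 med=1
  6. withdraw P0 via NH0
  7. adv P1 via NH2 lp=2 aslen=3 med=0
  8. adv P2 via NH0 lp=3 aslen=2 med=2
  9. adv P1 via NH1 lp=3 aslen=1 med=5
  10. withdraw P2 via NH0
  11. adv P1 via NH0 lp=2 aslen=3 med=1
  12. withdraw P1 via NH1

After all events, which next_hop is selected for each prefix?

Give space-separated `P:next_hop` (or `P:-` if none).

Op 1: best P0=- P1=NH0 P2=-
Op 2: best P0=- P1=- P2=-
Op 3: best P0=- P1=NH1 P2=-
Op 4: best P0=- P1=- P2=-
Op 5: best P0=NH0 P1=- P2=-
Op 6: best P0=- P1=- P2=-
Op 7: best P0=- P1=NH2 P2=-
Op 8: best P0=- P1=NH2 P2=NH0
Op 9: best P0=- P1=NH1 P2=NH0
Op 10: best P0=- P1=NH1 P2=-
Op 11: best P0=- P1=NH1 P2=-
Op 12: best P0=- P1=NH2 P2=-

Answer: P0:- P1:NH2 P2:-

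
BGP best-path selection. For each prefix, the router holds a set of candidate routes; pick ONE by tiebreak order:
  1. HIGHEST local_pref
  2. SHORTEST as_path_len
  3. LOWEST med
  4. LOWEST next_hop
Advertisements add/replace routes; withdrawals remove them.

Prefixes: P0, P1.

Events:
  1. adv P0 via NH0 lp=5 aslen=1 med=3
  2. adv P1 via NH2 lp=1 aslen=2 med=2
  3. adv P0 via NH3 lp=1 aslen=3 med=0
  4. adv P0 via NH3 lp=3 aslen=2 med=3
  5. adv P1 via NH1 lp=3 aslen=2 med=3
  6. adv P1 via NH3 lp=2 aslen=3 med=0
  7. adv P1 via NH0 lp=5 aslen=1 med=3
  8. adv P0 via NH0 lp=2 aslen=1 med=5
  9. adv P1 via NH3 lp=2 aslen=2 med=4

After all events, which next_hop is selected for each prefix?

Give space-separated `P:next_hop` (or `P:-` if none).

Op 1: best P0=NH0 P1=-
Op 2: best P0=NH0 P1=NH2
Op 3: best P0=NH0 P1=NH2
Op 4: best P0=NH0 P1=NH2
Op 5: best P0=NH0 P1=NH1
Op 6: best P0=NH0 P1=NH1
Op 7: best P0=NH0 P1=NH0
Op 8: best P0=NH3 P1=NH0
Op 9: best P0=NH3 P1=NH0

Answer: P0:NH3 P1:NH0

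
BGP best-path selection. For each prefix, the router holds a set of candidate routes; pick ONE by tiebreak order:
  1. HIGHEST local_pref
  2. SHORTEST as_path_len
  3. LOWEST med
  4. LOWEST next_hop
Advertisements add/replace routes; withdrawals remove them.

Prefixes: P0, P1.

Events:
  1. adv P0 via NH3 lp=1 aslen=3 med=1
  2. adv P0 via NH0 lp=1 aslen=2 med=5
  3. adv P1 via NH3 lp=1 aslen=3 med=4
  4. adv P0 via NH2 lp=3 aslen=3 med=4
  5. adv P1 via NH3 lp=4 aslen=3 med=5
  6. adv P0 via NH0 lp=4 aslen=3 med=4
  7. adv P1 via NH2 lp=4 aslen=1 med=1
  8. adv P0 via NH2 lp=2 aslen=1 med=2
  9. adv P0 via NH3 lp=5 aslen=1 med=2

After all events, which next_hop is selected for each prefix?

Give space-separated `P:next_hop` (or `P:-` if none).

Op 1: best P0=NH3 P1=-
Op 2: best P0=NH0 P1=-
Op 3: best P0=NH0 P1=NH3
Op 4: best P0=NH2 P1=NH3
Op 5: best P0=NH2 P1=NH3
Op 6: best P0=NH0 P1=NH3
Op 7: best P0=NH0 P1=NH2
Op 8: best P0=NH0 P1=NH2
Op 9: best P0=NH3 P1=NH2

Answer: P0:NH3 P1:NH2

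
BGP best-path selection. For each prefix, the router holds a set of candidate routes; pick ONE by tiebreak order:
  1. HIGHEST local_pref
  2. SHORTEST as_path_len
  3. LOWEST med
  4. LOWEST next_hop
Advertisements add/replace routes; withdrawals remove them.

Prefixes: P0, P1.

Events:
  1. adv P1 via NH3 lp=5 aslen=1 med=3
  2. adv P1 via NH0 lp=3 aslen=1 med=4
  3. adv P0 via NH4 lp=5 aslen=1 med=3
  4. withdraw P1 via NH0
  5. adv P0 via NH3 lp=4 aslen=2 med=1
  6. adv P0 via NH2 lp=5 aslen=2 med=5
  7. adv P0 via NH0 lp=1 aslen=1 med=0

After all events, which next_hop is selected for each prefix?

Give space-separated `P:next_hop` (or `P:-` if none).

Op 1: best P0=- P1=NH3
Op 2: best P0=- P1=NH3
Op 3: best P0=NH4 P1=NH3
Op 4: best P0=NH4 P1=NH3
Op 5: best P0=NH4 P1=NH3
Op 6: best P0=NH4 P1=NH3
Op 7: best P0=NH4 P1=NH3

Answer: P0:NH4 P1:NH3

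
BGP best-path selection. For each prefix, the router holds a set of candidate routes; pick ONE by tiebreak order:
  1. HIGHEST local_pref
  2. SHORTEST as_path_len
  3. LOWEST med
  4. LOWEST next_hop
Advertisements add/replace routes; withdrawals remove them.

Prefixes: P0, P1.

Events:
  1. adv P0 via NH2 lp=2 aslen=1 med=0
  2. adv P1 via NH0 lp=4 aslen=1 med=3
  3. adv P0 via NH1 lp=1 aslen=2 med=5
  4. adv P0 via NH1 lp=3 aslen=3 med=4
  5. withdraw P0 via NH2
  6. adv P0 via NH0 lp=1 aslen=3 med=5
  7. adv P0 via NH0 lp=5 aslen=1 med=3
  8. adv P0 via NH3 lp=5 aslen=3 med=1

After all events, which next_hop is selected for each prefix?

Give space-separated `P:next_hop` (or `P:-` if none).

Op 1: best P0=NH2 P1=-
Op 2: best P0=NH2 P1=NH0
Op 3: best P0=NH2 P1=NH0
Op 4: best P0=NH1 P1=NH0
Op 5: best P0=NH1 P1=NH0
Op 6: best P0=NH1 P1=NH0
Op 7: best P0=NH0 P1=NH0
Op 8: best P0=NH0 P1=NH0

Answer: P0:NH0 P1:NH0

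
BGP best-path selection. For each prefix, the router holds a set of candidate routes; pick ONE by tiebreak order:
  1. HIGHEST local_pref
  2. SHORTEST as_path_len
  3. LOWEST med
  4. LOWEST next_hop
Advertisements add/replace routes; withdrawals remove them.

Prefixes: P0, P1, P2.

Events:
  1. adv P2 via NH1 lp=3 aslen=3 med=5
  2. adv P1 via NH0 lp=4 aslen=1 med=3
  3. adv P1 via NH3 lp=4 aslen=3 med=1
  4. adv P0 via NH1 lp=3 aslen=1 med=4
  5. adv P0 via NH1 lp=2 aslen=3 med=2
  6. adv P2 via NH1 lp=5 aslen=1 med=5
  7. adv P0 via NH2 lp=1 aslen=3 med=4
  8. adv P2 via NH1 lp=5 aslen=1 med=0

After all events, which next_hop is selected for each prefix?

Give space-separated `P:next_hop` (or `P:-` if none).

Answer: P0:NH1 P1:NH0 P2:NH1

Derivation:
Op 1: best P0=- P1=- P2=NH1
Op 2: best P0=- P1=NH0 P2=NH1
Op 3: best P0=- P1=NH0 P2=NH1
Op 4: best P0=NH1 P1=NH0 P2=NH1
Op 5: best P0=NH1 P1=NH0 P2=NH1
Op 6: best P0=NH1 P1=NH0 P2=NH1
Op 7: best P0=NH1 P1=NH0 P2=NH1
Op 8: best P0=NH1 P1=NH0 P2=NH1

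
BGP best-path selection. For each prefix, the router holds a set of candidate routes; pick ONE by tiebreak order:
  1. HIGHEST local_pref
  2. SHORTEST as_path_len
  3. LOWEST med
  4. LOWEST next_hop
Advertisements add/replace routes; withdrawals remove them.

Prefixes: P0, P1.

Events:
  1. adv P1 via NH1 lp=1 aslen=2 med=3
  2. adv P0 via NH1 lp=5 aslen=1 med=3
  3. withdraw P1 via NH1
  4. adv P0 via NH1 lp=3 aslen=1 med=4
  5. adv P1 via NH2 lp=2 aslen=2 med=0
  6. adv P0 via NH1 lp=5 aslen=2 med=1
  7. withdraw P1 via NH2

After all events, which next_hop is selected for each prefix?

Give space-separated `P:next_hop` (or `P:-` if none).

Op 1: best P0=- P1=NH1
Op 2: best P0=NH1 P1=NH1
Op 3: best P0=NH1 P1=-
Op 4: best P0=NH1 P1=-
Op 5: best P0=NH1 P1=NH2
Op 6: best P0=NH1 P1=NH2
Op 7: best P0=NH1 P1=-

Answer: P0:NH1 P1:-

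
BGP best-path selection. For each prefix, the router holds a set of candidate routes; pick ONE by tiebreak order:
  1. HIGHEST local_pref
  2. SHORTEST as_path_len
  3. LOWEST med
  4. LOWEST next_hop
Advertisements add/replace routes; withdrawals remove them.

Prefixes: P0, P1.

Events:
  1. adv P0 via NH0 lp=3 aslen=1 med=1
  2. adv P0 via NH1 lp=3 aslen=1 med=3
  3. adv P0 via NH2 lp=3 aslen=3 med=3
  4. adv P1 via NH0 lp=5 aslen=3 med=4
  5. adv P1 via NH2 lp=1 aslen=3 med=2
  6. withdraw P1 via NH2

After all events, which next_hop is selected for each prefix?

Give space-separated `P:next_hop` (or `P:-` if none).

Op 1: best P0=NH0 P1=-
Op 2: best P0=NH0 P1=-
Op 3: best P0=NH0 P1=-
Op 4: best P0=NH0 P1=NH0
Op 5: best P0=NH0 P1=NH0
Op 6: best P0=NH0 P1=NH0

Answer: P0:NH0 P1:NH0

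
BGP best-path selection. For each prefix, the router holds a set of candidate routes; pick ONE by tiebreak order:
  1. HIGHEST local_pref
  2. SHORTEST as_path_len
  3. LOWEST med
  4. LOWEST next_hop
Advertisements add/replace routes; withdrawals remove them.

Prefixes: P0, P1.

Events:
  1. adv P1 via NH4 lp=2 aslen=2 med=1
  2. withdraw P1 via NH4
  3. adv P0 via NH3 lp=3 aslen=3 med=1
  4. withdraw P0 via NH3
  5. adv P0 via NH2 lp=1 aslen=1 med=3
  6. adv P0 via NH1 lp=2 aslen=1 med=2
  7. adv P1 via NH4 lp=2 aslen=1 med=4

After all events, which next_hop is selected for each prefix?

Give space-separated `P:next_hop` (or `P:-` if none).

Op 1: best P0=- P1=NH4
Op 2: best P0=- P1=-
Op 3: best P0=NH3 P1=-
Op 4: best P0=- P1=-
Op 5: best P0=NH2 P1=-
Op 6: best P0=NH1 P1=-
Op 7: best P0=NH1 P1=NH4

Answer: P0:NH1 P1:NH4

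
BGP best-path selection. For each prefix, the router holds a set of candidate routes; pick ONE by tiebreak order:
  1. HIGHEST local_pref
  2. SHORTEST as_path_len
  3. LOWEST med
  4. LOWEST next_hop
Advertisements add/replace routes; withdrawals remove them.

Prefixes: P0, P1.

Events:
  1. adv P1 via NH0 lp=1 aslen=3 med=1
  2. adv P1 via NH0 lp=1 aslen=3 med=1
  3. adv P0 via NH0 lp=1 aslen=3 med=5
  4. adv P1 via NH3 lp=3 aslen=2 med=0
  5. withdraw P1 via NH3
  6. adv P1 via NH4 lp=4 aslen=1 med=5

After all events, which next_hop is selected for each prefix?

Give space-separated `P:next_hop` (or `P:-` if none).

Answer: P0:NH0 P1:NH4

Derivation:
Op 1: best P0=- P1=NH0
Op 2: best P0=- P1=NH0
Op 3: best P0=NH0 P1=NH0
Op 4: best P0=NH0 P1=NH3
Op 5: best P0=NH0 P1=NH0
Op 6: best P0=NH0 P1=NH4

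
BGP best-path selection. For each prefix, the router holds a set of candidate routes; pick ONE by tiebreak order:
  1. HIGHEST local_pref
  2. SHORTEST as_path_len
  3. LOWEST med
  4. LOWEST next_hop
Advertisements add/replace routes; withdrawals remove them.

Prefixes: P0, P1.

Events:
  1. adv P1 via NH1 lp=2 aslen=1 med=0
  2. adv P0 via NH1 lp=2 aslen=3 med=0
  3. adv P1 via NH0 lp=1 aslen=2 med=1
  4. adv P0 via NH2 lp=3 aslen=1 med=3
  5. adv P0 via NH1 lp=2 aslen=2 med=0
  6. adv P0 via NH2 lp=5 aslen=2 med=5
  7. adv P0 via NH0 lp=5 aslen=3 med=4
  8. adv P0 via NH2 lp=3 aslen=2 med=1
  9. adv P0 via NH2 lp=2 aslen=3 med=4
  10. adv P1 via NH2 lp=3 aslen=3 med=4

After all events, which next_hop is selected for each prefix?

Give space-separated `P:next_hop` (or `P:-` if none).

Answer: P0:NH0 P1:NH2

Derivation:
Op 1: best P0=- P1=NH1
Op 2: best P0=NH1 P1=NH1
Op 3: best P0=NH1 P1=NH1
Op 4: best P0=NH2 P1=NH1
Op 5: best P0=NH2 P1=NH1
Op 6: best P0=NH2 P1=NH1
Op 7: best P0=NH2 P1=NH1
Op 8: best P0=NH0 P1=NH1
Op 9: best P0=NH0 P1=NH1
Op 10: best P0=NH0 P1=NH2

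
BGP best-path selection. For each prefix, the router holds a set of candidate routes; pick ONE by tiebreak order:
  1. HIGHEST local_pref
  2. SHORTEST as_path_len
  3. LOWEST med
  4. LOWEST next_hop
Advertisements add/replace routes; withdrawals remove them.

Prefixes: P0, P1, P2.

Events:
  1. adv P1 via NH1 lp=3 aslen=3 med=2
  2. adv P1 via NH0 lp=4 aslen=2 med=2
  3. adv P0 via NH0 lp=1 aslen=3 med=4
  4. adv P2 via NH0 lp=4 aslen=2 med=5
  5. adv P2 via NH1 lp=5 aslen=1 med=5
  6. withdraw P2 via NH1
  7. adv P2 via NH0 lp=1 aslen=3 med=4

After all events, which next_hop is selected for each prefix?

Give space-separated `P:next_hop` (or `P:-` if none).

Answer: P0:NH0 P1:NH0 P2:NH0

Derivation:
Op 1: best P0=- P1=NH1 P2=-
Op 2: best P0=- P1=NH0 P2=-
Op 3: best P0=NH0 P1=NH0 P2=-
Op 4: best P0=NH0 P1=NH0 P2=NH0
Op 5: best P0=NH0 P1=NH0 P2=NH1
Op 6: best P0=NH0 P1=NH0 P2=NH0
Op 7: best P0=NH0 P1=NH0 P2=NH0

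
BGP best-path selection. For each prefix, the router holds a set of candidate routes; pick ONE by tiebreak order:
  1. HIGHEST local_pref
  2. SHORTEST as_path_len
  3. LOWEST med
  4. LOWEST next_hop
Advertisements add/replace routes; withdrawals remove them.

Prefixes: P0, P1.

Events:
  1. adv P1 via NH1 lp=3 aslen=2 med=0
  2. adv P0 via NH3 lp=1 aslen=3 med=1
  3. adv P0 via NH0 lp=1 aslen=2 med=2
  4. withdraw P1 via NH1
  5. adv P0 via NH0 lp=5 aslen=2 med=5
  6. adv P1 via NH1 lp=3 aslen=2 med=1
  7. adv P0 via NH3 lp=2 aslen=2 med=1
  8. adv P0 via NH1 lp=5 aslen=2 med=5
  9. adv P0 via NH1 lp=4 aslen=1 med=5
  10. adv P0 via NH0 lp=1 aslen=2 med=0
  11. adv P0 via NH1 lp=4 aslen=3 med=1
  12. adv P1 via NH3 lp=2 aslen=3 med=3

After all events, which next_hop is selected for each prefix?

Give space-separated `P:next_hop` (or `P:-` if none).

Answer: P0:NH1 P1:NH1

Derivation:
Op 1: best P0=- P1=NH1
Op 2: best P0=NH3 P1=NH1
Op 3: best P0=NH0 P1=NH1
Op 4: best P0=NH0 P1=-
Op 5: best P0=NH0 P1=-
Op 6: best P0=NH0 P1=NH1
Op 7: best P0=NH0 P1=NH1
Op 8: best P0=NH0 P1=NH1
Op 9: best P0=NH0 P1=NH1
Op 10: best P0=NH1 P1=NH1
Op 11: best P0=NH1 P1=NH1
Op 12: best P0=NH1 P1=NH1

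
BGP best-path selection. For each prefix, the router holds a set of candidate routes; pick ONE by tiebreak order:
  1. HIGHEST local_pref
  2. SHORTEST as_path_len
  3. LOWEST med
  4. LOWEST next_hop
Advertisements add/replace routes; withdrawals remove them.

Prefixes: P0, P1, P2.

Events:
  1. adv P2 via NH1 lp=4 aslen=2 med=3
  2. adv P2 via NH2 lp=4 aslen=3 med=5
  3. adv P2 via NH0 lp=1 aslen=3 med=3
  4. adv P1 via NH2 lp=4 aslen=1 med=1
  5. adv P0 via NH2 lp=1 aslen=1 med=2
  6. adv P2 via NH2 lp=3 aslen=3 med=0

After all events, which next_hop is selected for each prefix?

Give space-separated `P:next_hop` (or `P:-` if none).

Answer: P0:NH2 P1:NH2 P2:NH1

Derivation:
Op 1: best P0=- P1=- P2=NH1
Op 2: best P0=- P1=- P2=NH1
Op 3: best P0=- P1=- P2=NH1
Op 4: best P0=- P1=NH2 P2=NH1
Op 5: best P0=NH2 P1=NH2 P2=NH1
Op 6: best P0=NH2 P1=NH2 P2=NH1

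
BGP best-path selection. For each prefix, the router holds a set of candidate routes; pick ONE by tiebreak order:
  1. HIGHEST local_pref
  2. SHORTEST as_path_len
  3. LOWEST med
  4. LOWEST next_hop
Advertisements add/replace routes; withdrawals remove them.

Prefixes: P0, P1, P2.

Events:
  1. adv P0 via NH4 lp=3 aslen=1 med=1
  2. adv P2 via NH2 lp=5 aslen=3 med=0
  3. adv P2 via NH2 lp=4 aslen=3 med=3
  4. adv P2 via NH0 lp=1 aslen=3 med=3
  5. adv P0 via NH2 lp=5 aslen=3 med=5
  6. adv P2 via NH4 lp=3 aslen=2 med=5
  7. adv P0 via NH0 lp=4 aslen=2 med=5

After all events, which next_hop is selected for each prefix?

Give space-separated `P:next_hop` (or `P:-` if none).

Answer: P0:NH2 P1:- P2:NH2

Derivation:
Op 1: best P0=NH4 P1=- P2=-
Op 2: best P0=NH4 P1=- P2=NH2
Op 3: best P0=NH4 P1=- P2=NH2
Op 4: best P0=NH4 P1=- P2=NH2
Op 5: best P0=NH2 P1=- P2=NH2
Op 6: best P0=NH2 P1=- P2=NH2
Op 7: best P0=NH2 P1=- P2=NH2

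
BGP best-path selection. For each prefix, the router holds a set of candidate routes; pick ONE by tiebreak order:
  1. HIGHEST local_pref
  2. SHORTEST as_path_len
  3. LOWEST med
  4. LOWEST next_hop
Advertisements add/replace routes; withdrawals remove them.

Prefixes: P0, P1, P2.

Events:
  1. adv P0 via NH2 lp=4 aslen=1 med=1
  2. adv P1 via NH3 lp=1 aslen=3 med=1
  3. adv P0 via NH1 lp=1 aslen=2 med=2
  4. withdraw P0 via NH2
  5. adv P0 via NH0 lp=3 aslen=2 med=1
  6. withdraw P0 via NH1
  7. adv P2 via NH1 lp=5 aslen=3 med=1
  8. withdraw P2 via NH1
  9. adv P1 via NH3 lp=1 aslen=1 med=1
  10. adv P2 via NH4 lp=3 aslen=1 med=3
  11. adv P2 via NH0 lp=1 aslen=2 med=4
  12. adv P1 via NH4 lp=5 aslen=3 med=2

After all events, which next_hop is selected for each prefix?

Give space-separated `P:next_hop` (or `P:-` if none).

Answer: P0:NH0 P1:NH4 P2:NH4

Derivation:
Op 1: best P0=NH2 P1=- P2=-
Op 2: best P0=NH2 P1=NH3 P2=-
Op 3: best P0=NH2 P1=NH3 P2=-
Op 4: best P0=NH1 P1=NH3 P2=-
Op 5: best P0=NH0 P1=NH3 P2=-
Op 6: best P0=NH0 P1=NH3 P2=-
Op 7: best P0=NH0 P1=NH3 P2=NH1
Op 8: best P0=NH0 P1=NH3 P2=-
Op 9: best P0=NH0 P1=NH3 P2=-
Op 10: best P0=NH0 P1=NH3 P2=NH4
Op 11: best P0=NH0 P1=NH3 P2=NH4
Op 12: best P0=NH0 P1=NH4 P2=NH4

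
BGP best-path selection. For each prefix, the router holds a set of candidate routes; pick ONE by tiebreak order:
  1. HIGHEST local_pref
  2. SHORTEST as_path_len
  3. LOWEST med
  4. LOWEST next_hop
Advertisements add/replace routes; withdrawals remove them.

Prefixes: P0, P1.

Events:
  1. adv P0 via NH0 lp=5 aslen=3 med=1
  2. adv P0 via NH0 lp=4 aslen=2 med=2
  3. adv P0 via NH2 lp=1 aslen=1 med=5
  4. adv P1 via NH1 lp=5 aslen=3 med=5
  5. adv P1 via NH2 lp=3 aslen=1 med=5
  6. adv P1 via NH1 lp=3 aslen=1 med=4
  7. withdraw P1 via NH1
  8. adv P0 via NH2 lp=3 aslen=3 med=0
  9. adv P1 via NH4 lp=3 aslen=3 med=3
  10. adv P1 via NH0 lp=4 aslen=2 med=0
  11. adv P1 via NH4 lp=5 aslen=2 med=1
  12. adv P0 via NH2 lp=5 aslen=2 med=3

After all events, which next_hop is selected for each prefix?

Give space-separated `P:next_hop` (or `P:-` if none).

Answer: P0:NH2 P1:NH4

Derivation:
Op 1: best P0=NH0 P1=-
Op 2: best P0=NH0 P1=-
Op 3: best P0=NH0 P1=-
Op 4: best P0=NH0 P1=NH1
Op 5: best P0=NH0 P1=NH1
Op 6: best P0=NH0 P1=NH1
Op 7: best P0=NH0 P1=NH2
Op 8: best P0=NH0 P1=NH2
Op 9: best P0=NH0 P1=NH2
Op 10: best P0=NH0 P1=NH0
Op 11: best P0=NH0 P1=NH4
Op 12: best P0=NH2 P1=NH4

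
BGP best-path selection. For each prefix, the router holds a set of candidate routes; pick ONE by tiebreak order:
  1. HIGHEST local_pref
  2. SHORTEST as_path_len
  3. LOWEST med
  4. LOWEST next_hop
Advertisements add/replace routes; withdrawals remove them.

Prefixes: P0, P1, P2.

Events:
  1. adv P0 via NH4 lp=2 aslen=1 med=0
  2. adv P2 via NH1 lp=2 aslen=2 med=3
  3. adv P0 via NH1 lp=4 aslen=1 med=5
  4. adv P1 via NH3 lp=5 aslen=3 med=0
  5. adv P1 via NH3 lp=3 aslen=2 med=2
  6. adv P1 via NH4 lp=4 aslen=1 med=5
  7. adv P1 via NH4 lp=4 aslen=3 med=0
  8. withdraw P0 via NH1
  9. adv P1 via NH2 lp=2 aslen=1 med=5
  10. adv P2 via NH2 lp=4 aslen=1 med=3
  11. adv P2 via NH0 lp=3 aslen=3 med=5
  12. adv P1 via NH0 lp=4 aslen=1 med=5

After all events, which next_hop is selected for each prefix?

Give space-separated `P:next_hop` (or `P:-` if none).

Answer: P0:NH4 P1:NH0 P2:NH2

Derivation:
Op 1: best P0=NH4 P1=- P2=-
Op 2: best P0=NH4 P1=- P2=NH1
Op 3: best P0=NH1 P1=- P2=NH1
Op 4: best P0=NH1 P1=NH3 P2=NH1
Op 5: best P0=NH1 P1=NH3 P2=NH1
Op 6: best P0=NH1 P1=NH4 P2=NH1
Op 7: best P0=NH1 P1=NH4 P2=NH1
Op 8: best P0=NH4 P1=NH4 P2=NH1
Op 9: best P0=NH4 P1=NH4 P2=NH1
Op 10: best P0=NH4 P1=NH4 P2=NH2
Op 11: best P0=NH4 P1=NH4 P2=NH2
Op 12: best P0=NH4 P1=NH0 P2=NH2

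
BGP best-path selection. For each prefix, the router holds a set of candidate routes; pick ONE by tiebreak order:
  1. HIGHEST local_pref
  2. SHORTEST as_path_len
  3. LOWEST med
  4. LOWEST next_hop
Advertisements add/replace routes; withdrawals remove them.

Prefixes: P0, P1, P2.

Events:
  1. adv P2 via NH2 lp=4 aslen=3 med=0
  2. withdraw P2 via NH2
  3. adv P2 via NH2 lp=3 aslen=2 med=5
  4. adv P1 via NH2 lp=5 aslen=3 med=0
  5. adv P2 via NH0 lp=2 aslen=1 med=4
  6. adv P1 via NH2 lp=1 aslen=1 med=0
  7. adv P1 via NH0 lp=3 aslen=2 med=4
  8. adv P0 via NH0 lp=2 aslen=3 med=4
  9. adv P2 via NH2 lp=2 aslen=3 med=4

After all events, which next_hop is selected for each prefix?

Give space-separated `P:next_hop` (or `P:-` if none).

Op 1: best P0=- P1=- P2=NH2
Op 2: best P0=- P1=- P2=-
Op 3: best P0=- P1=- P2=NH2
Op 4: best P0=- P1=NH2 P2=NH2
Op 5: best P0=- P1=NH2 P2=NH2
Op 6: best P0=- P1=NH2 P2=NH2
Op 7: best P0=- P1=NH0 P2=NH2
Op 8: best P0=NH0 P1=NH0 P2=NH2
Op 9: best P0=NH0 P1=NH0 P2=NH0

Answer: P0:NH0 P1:NH0 P2:NH0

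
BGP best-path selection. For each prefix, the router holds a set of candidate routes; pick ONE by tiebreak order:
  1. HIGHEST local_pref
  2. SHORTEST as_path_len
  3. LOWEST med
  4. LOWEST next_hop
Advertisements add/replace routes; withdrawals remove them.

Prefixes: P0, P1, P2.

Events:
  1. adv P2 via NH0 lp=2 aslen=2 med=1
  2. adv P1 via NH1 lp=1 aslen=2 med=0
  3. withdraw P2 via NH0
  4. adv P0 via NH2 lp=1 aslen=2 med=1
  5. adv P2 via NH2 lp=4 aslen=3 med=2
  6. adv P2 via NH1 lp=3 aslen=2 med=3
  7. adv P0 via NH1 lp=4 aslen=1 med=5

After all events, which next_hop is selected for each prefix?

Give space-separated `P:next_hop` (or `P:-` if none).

Answer: P0:NH1 P1:NH1 P2:NH2

Derivation:
Op 1: best P0=- P1=- P2=NH0
Op 2: best P0=- P1=NH1 P2=NH0
Op 3: best P0=- P1=NH1 P2=-
Op 4: best P0=NH2 P1=NH1 P2=-
Op 5: best P0=NH2 P1=NH1 P2=NH2
Op 6: best P0=NH2 P1=NH1 P2=NH2
Op 7: best P0=NH1 P1=NH1 P2=NH2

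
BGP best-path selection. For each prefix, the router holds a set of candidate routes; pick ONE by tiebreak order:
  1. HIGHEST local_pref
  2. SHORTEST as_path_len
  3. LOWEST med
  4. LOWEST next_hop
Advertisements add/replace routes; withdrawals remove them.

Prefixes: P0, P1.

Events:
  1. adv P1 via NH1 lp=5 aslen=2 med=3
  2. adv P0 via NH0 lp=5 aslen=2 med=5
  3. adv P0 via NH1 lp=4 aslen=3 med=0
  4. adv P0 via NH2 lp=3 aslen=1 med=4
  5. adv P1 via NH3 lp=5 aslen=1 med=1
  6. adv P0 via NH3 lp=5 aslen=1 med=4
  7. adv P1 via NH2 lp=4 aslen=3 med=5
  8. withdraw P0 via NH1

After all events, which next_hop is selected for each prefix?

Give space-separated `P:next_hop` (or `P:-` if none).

Answer: P0:NH3 P1:NH3

Derivation:
Op 1: best P0=- P1=NH1
Op 2: best P0=NH0 P1=NH1
Op 3: best P0=NH0 P1=NH1
Op 4: best P0=NH0 P1=NH1
Op 5: best P0=NH0 P1=NH3
Op 6: best P0=NH3 P1=NH3
Op 7: best P0=NH3 P1=NH3
Op 8: best P0=NH3 P1=NH3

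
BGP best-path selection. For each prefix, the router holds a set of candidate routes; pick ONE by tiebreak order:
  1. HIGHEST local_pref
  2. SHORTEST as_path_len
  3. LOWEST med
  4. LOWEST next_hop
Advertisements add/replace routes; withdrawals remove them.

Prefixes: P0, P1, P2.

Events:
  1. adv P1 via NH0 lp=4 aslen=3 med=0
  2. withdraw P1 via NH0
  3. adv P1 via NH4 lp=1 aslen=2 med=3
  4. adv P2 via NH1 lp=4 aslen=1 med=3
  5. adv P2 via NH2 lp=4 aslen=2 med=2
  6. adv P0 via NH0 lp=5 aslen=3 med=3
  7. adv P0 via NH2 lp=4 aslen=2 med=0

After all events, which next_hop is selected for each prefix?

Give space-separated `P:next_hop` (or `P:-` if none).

Answer: P0:NH0 P1:NH4 P2:NH1

Derivation:
Op 1: best P0=- P1=NH0 P2=-
Op 2: best P0=- P1=- P2=-
Op 3: best P0=- P1=NH4 P2=-
Op 4: best P0=- P1=NH4 P2=NH1
Op 5: best P0=- P1=NH4 P2=NH1
Op 6: best P0=NH0 P1=NH4 P2=NH1
Op 7: best P0=NH0 P1=NH4 P2=NH1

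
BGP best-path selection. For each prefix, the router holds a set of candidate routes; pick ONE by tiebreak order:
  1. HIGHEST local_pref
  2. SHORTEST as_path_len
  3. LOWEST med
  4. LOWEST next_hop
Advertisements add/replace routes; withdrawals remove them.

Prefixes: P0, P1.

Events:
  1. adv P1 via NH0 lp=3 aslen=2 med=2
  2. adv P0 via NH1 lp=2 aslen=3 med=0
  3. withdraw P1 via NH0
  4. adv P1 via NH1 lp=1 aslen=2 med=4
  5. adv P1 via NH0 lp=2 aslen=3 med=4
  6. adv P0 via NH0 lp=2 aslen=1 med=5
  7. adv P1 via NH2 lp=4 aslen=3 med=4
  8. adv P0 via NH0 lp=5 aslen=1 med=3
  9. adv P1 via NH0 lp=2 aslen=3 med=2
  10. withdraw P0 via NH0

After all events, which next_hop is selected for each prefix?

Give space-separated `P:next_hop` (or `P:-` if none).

Answer: P0:NH1 P1:NH2

Derivation:
Op 1: best P0=- P1=NH0
Op 2: best P0=NH1 P1=NH0
Op 3: best P0=NH1 P1=-
Op 4: best P0=NH1 P1=NH1
Op 5: best P0=NH1 P1=NH0
Op 6: best P0=NH0 P1=NH0
Op 7: best P0=NH0 P1=NH2
Op 8: best P0=NH0 P1=NH2
Op 9: best P0=NH0 P1=NH2
Op 10: best P0=NH1 P1=NH2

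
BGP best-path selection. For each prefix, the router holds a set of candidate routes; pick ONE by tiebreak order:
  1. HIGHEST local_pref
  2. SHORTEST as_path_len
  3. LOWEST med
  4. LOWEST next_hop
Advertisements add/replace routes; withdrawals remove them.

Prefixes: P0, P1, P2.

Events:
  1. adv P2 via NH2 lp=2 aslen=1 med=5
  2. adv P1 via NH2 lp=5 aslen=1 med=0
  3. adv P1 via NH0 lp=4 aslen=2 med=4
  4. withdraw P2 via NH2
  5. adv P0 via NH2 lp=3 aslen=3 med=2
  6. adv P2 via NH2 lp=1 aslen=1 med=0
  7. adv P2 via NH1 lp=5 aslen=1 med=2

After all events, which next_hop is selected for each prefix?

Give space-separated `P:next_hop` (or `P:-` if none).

Op 1: best P0=- P1=- P2=NH2
Op 2: best P0=- P1=NH2 P2=NH2
Op 3: best P0=- P1=NH2 P2=NH2
Op 4: best P0=- P1=NH2 P2=-
Op 5: best P0=NH2 P1=NH2 P2=-
Op 6: best P0=NH2 P1=NH2 P2=NH2
Op 7: best P0=NH2 P1=NH2 P2=NH1

Answer: P0:NH2 P1:NH2 P2:NH1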